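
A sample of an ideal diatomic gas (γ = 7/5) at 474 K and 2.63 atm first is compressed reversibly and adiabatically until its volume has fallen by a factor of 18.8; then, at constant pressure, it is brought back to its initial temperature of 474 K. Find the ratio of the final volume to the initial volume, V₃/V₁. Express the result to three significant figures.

Adiabatic step: V₂/V₁ = 0.05319; T₂ = T₁·18.8^(2/5) = 1533 K.
Isobaric step: V₃/V₂ = T₃/T₂ = 474/1533.
V₃/V₁ = (V₂/V₁)(V₃/V₂) = 0.05319 × (474/1533) = 0.01645.

V₃/V₁ ≈ 0.0165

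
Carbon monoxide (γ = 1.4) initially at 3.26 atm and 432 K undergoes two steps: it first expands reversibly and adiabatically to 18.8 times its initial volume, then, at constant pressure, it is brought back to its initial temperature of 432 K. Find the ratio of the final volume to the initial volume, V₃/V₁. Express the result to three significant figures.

Adiabatic step: V₂/V₁ = 18.8; T₂ = T₁·(1/18.8)^(0.4) = 133.6 K.
Isobaric step: V₃/V₂ = T₃/T₂ = 432/133.6.
V₃/V₁ = (V₂/V₁)(V₃/V₂) = 18.8 × (432/133.6) = 60.79.

V₃/V₁ ≈ 60.8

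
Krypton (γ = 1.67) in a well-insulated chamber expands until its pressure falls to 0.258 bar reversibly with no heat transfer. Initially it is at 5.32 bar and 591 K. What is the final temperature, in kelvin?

Adiabatic: T₂/T₁ = (P₂/P₁)^((γ−1)/γ).
T₂ = 591 × (0.258/5.32)^(0.401) = 175.5 K.

T₂ ≈ 176 K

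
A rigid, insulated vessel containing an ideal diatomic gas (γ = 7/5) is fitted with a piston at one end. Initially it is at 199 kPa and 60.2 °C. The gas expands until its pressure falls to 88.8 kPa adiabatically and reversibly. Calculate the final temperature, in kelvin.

Along an adiabat T P^((1−γ)/γ) is constant, so T₂ = T₁ (P₂/P₁)^((γ−1)/γ).
T₁ = 60.2 °C = 333.3 K.
T₂ = 333.3 × (88.8/199)^(2/7) = 264.7 K.

T₂ ≈ 265 K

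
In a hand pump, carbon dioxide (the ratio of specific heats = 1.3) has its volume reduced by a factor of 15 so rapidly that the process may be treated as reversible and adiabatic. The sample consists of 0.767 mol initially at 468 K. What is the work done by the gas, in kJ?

For a reversible adiabat TV^(γ−1) is constant, so T₂ = T₁ (V₁/V₂)^(γ−1).
T₂ = 468 × 15^(0.3) = 1055 K.
Q = 0, so ΔU = W_on_gas = nCᵥΔT with Cᵥ = R/(γ−1) = 27.71 J/(mol·K).
ΔU = 0.767 × 27.71 × (1055 − 468) = 12470 J.
Work done by the gas = −ΔU = -12470 J.

W ≈ -12.5 kJ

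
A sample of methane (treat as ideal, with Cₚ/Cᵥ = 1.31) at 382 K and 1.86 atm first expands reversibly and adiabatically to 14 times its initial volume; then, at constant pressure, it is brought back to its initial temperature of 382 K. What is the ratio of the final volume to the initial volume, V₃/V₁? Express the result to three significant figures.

Adiabatic step: V₂/V₁ = 14; T₂ = T₁·(1/14)^(0.31) = 168.6 K.
Isobaric step: V₃/V₂ = T₃/T₂ = 382/168.6.
V₃/V₁ = (V₂/V₁)(V₃/V₂) = 14 × (382/168.6) = 31.73.

V₃/V₁ ≈ 31.7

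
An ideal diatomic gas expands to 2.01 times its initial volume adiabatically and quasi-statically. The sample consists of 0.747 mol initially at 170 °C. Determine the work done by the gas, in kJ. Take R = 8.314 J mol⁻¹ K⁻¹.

W ≈ 1.68 kJ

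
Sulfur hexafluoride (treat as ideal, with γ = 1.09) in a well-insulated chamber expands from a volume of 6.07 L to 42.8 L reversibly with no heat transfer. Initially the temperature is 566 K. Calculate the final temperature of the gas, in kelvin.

T₂ ≈ 475 K

Adiabatic: T₁V₁^(γ−1) = T₂V₂^(γ−1) ⇒ T₂ = T₁ (V₁/V₂)^(γ−1).
T₂ = 566 × (6.07/42.8)^(0.09) = 474.8 K.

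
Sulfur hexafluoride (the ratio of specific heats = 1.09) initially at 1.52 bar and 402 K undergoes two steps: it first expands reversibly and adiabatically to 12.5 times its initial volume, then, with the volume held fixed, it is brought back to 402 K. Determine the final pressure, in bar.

P₃ ≈ 0.122 bar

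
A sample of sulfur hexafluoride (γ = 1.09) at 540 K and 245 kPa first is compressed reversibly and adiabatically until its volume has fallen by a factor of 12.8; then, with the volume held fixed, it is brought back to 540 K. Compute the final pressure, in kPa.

P₃ ≈ 3140 kPa

Adiabatic step (PV^γ = const): P₂ = 245×12.8^(1.09) = 3945 kPa; T₂ = 540×12.8^(0.09) = 679.3 K.
Isochoric: P₃ = P₂(T₃/T₂) = 3945 × (540/679.3) = 3136 kPa.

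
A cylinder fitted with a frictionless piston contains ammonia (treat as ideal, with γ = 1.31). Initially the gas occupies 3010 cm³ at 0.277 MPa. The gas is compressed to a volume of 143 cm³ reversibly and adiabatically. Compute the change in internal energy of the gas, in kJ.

ΔU ≈ 4.23 kJ

P₂ = P₁(V₁/V₂)^γ = 0.277×(3010/143)^(1.31) = 14.99 MPa.
For a reversible adiabat, W_by_gas = (P₁V₁ − P₂V₂)/(γ−1).
W_by = (277000×0.00301 − 1.499×10^7×0.000143) / (0.31) = -4227 J.
Q = 0 ⇒ ΔU = −W_by = 4227 J.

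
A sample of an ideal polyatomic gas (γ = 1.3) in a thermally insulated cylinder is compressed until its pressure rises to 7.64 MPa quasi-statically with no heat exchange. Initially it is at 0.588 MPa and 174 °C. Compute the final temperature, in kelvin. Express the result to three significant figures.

T₂ ≈ 808 K

Adiabatic: T₂/T₁ = (P₂/P₁)^((γ−1)/γ).
T₁ = 174 °C = 447.1 K.
T₂ = 447.1 × (7.64/0.588)^(0.231) = 808.1 K.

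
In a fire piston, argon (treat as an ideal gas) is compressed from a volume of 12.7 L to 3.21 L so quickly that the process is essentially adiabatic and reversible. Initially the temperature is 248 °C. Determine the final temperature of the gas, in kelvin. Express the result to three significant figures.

T₂ ≈ 1300 K

Adiabatic: T₁V₁^(γ−1) = T₂V₂^(γ−1) ⇒ T₂ = T₁ (V₁/V₂)^(γ−1).
For a monatomic ideal gas γ = 5/3, so γ−1 = 2/3.
T₁ = 248 °C = 521.1 K.
T₂ = 521.1 × (12.7/3.21)^(2/3) = 1304 K.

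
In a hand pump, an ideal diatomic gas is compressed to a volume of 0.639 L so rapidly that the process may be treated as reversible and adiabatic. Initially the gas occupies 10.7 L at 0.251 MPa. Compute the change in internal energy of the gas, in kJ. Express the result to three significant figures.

γ = 7/5 for a diatomic ideal gas.
P₂ = P₁(V₁/V₂)^γ = 0.251×(10.7/0.639)^(7/5) = 12.98 MPa.
For a reversible adiabat, W_by_gas = (P₁V₁ − P₂V₂)/(γ−1).
W_by = (251000×0.0107 − 1.298×10^7×0.000639) / (2/5) = -14010 J.
Q = 0 ⇒ ΔU = −W_by = 14010 J.

ΔU ≈ 14.0 kJ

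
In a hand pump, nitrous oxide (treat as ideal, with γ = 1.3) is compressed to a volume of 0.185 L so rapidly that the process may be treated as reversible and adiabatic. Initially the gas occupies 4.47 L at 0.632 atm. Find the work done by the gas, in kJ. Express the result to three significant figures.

P₂ = P₁(V₁/V₂)^γ = 0.632×(4.47/0.185)^(1.3) = 39.7 atm.
For a reversible adiabat, W_by_gas = (P₁V₁ − P₂V₂)/(γ−1).
W_by = (64040×0.00447 − 4.023×10^6×0.000185) / (0.3) = -1526 J.

W ≈ -1.53 kJ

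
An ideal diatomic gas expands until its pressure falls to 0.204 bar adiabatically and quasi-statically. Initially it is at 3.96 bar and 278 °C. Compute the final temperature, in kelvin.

T₂ ≈ 236 K

Adiabatic: T₂/T₁ = (P₂/P₁)^((γ−1)/γ).
For a diatomic ideal gas γ = 7/5, so (γ−1)/γ = 2/7.
T₁ = 278 °C = 551.1 K.
T₂ = 551.1 × (0.204/3.96)^(2/7) = 236.2 K.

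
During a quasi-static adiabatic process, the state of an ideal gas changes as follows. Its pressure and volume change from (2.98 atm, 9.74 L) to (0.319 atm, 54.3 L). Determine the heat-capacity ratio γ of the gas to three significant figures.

γ ≈ 1.30

PV^γ = const ⇒ γ = ln(P₂/P₁) / ln(V₁/V₂).
γ = ln(0.319/2.98) / ln(9.74/54.3) = 1.3.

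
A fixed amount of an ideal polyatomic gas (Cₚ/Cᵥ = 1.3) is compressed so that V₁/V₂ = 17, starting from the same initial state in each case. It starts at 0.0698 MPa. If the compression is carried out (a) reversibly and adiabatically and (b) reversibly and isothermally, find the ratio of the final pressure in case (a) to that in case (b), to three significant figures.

P_adiabatic / P_isothermal ≈ 2.34

Isothermal: P_b = P₁(V₁/V₂) = 0.0698×17.
Adiabatic: P_a = P₁(V₁/V₂)^γ = 0.0698×17^(1.3).
P_a/P_b = (V₁/V₂)^(γ−1) = 17^(0.3) = 2.34.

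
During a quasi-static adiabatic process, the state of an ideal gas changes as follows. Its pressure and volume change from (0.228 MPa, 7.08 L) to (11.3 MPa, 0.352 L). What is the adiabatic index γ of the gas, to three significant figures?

PV^γ = const ⇒ γ = ln(P₂/P₁) / ln(V₁/V₂).
γ = ln(11.3/0.228) / ln(7.08/0.352) = 1.3.

γ ≈ 1.30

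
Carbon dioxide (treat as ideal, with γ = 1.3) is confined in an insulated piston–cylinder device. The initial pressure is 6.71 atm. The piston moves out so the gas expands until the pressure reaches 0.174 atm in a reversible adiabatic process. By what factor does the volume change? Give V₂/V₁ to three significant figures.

V₂/V₁ ≈ 16.6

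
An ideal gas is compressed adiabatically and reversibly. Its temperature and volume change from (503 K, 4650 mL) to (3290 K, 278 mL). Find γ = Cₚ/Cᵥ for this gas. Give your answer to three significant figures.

γ ≈ 1.67

TV^(γ−1) = const ⇒ γ − 1 = ln(T₂/T₁) / ln(V₁/V₂).
γ = 1 + ln(3290/503) / ln(4650/278) = 1.667.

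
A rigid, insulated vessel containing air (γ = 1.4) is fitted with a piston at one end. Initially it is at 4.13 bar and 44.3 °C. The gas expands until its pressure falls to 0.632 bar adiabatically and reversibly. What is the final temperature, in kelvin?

Adiabatic: T₂/T₁ = (P₂/P₁)^((γ−1)/γ).
T₁ = 44.3 °C = 317.4 K.
T₂ = 317.4 × (0.632/4.13)^(0.286) = 185.7 K.

T₂ ≈ 186 K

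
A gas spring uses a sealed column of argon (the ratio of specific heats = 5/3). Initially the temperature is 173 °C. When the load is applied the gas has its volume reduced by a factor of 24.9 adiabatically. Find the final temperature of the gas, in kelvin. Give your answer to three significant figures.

For a reversible adiabat TV^(γ−1) is constant, so T₂ = T₁ (V₁/V₂)^(γ−1).
T₁ = 173 °C = 446.1 K.
T₂ = 446.1 × 24.9^(2/3) = 3804 K.

T₂ ≈ 3800 K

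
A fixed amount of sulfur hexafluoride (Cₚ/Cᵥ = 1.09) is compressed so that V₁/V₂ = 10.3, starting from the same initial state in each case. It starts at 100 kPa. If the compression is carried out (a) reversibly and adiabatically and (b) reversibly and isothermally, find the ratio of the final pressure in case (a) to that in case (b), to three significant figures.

P_adiabatic / P_isothermal ≈ 1.23

Isothermal: P_b = P₁(V₁/V₂) = 100×10.3.
Adiabatic: P_a = P₁(V₁/V₂)^γ = 100×10.3^(1.09).
P_a/P_b = (V₁/V₂)^(γ−1) = 10.3^(0.09) = 1.234.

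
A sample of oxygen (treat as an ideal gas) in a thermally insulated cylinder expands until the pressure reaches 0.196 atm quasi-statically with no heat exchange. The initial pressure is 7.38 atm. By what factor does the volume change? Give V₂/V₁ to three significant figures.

From PV^γ = const, V₂/V₁ = (P₁/P₂)^(1/γ).
For a diatomic ideal gas γ = 7/5.
V₂/V₁ = (7.38/0.196)^(5/7) = 13.35.

V₂/V₁ ≈ 13.4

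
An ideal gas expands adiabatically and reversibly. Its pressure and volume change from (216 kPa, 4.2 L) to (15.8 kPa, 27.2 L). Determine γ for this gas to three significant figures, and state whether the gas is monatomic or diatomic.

γ ≈ 1.40; diatomic

PV^γ = const ⇒ γ = ln(P₂/P₁) / ln(V₁/V₂).
γ = ln(15.8/216) / ln(4.2/27.2) = 1.4.
γ ≈ 1.40 is close to 7/5, so the gas is diatomic.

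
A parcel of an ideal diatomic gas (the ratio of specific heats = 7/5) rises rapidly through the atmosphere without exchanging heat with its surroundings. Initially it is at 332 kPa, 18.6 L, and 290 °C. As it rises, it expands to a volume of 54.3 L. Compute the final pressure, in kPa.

Since PV^γ is constant along a reversible adiabat, P₂ = P₁ (V₁/V₂)^γ.
P₂ = 332 × (18.6/54.3)^(7/5) = 74.09 kPa.

P₂ ≈ 74.1 kPa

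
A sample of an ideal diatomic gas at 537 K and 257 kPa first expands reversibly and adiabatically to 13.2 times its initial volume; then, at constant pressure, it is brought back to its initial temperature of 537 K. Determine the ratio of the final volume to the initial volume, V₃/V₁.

For a diatomic ideal gas γ = 7/5.
Adiabatic step: V₂/V₁ = 13.2; T₂ = T₁·(1/13.2)^(2/5) = 191.3 K.
Isobaric step: V₃/V₂ = T₃/T₂ = 537/191.3.
V₃/V₁ = (V₂/V₁)(V₃/V₂) = 13.2 × (537/191.3) = 37.05.

V₃/V₁ ≈ 37.1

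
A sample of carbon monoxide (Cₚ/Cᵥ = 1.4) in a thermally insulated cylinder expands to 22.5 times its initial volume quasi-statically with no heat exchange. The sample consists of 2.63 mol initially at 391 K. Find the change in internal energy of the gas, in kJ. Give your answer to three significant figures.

ΔU ≈ -15.2 kJ

For a reversible adiabat TV^(γ−1) is constant, so T₂ = T₁ (V₁/V₂)^(γ−1).
T₂ = 391 × (1/22.5)^(0.4) = 112.5 K.
Q = 0, so ΔU = W_on_gas = nCᵥΔT with Cᵥ = R/(γ−1) = 20.79 J/(mol·K).
ΔU = 2.63 × 20.79 × (112.5 − 391) = -15220 J.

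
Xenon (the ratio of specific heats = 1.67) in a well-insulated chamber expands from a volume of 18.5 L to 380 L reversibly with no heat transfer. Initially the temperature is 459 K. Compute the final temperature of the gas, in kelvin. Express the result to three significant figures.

T₂ ≈ 60.6 K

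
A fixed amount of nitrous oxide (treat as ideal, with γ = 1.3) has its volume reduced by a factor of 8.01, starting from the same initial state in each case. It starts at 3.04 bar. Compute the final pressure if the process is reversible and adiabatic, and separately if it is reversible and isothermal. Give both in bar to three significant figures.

Isothermal: P₂ = P₁(V₁/V₂) = 3.04×8.01 = 24.35 bar.
Adiabatic: P₂ = P₁(V₁/V₂)^γ = 3.04×8.01^(1.3) = 45.46 bar.

adiabatic: 45.5 bar; isothermal: 24.4 bar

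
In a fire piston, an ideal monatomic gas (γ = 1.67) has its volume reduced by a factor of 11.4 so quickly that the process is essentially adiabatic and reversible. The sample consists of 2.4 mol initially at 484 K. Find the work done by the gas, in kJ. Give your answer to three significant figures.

Adiabatic: T₁V₁^(γ−1) = T₂V₂^(γ−1) ⇒ T₂ = T₁ (V₁/V₂)^(γ−1).
T₂ = 484 × 11.4^(0.67) = 2472 K.
Q = 0, so ΔU = W_on_gas = nCᵥΔT with Cᵥ = R/(γ−1) = 12.41 J/(mol·K).
ΔU = 2.4 × 12.41 × (2472 − 484) = 59190 J.
Work done by the gas = −ΔU = -59190 J.

W ≈ -59.2 kJ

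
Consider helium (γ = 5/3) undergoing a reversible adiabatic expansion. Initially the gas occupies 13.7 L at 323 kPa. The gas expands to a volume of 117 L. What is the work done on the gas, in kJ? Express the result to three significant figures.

W ≈ -5.05 kJ

P₂ = P₁(V₁/V₂)^γ = 323×(13.7/117)^(5/3) = 9.052 kPa.
For a reversible adiabat, W_by_gas = (P₁V₁ − P₂V₂)/(γ−1).
W_by = (323000×0.0137 − 9052×0.117) / (2/3) = 5049 J.
W_on_gas = −W_by = -5049 J.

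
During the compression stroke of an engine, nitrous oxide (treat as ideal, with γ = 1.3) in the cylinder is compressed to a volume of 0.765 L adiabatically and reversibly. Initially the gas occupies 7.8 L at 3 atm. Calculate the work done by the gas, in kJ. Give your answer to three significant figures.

W ≈ -7.96 kJ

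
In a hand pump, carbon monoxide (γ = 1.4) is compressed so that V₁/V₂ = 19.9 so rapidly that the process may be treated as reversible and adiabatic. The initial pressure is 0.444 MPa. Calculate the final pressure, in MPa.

Since PV^γ is constant along a reversible adiabat, P₂ = P₁ (V₁/V₂)^γ.
P₂ = 0.444 × 19.9^(1.4) = 29.23 MPa.

P₂ ≈ 29.2 MPa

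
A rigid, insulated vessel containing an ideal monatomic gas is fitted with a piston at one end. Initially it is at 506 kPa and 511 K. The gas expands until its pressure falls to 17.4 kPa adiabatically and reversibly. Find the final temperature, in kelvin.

Along an adiabat T P^((1−γ)/γ) is constant, so T₂ = T₁ (P₂/P₁)^((γ−1)/γ).
For a monatomic ideal gas γ = 5/3, so (γ−1)/γ = 2/5.
T₂ = 511 × (17.4/506)^(2/5) = 132.7 K.

T₂ ≈ 133 K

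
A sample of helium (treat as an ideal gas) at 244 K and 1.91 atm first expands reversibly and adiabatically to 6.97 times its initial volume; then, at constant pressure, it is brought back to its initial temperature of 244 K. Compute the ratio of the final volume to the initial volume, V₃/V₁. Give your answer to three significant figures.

For a monatomic ideal gas γ = 5/3.
Adiabatic step: V₂/V₁ = 6.97; T₂ = T₁·(1/6.97)^(2/3) = 66.87 K.
Isobaric step: V₃/V₂ = T₃/T₂ = 244/66.87.
V₃/V₁ = (V₂/V₁)(V₃/V₂) = 6.97 × (244/66.87) = 25.43.

V₃/V₁ ≈ 25.4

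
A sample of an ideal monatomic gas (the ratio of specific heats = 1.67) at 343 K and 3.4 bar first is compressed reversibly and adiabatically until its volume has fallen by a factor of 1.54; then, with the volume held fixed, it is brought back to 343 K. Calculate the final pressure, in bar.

Adiabatic step (PV^γ = const): P₂ = 3.4×1.54^(1.67) = 6.993 bar; T₂ = 343×1.54^(0.67) = 458.1 K.
Isochoric: P₃ = P₂(T₃/T₂) = 6.993 × (343/458.1) = 5.236 bar.

P₃ ≈ 5.24 bar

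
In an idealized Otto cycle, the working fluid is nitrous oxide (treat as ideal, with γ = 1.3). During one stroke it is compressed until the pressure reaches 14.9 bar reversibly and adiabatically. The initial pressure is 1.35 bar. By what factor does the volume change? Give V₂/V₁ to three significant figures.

V₂/V₁ ≈ 0.158

From PV^γ = const, V₂/V₁ = (P₁/P₂)^(1/γ).
V₂/V₁ = (1.35/14.9)^(0.769) = 0.1577.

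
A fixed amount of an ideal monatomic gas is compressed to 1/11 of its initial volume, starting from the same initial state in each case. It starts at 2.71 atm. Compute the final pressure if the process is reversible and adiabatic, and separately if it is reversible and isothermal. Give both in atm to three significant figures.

For a monatomic ideal gas γ = 5/3.
Isothermal: P₂ = P₁(V₁/V₂) = 2.71×11 = 29.81 atm.
Adiabatic: P₂ = P₁(V₁/V₂)^γ = 2.71×11^(5/3) = 147.4 atm.

adiabatic: 147 atm; isothermal: 29.8 atm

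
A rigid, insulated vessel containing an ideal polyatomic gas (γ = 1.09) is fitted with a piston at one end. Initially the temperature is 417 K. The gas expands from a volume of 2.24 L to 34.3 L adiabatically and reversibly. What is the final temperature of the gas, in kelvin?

T₂ ≈ 326 K

Adiabatic: T₁V₁^(γ−1) = T₂V₂^(γ−1) ⇒ T₂ = T₁ (V₁/V₂)^(γ−1).
T₂ = 417 × (2.24/34.3)^(0.09) = 326.2 K.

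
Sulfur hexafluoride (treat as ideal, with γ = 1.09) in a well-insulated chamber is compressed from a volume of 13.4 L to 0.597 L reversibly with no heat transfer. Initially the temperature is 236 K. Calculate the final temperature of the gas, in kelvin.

T₂ ≈ 312 K

Adiabatic: T₁V₁^(γ−1) = T₂V₂^(γ−1) ⇒ T₂ = T₁ (V₁/V₂)^(γ−1).
T₂ = 236 × (13.4/0.597)^(0.09) = 312.3 K.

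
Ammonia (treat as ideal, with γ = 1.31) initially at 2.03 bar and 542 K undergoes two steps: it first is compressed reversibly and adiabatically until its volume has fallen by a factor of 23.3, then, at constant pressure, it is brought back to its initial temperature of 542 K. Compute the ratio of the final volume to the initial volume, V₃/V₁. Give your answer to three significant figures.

V₃/V₁ ≈ 0.0162

Adiabatic step: V₂/V₁ = 0.04292; T₂ = T₁·23.3^(0.31) = 1438 K.
Isobaric step: V₃/V₂ = T₃/T₂ = 542/1438.
V₃/V₁ = (V₂/V₁)(V₃/V₂) = 0.04292 × (542/1438) = 0.01617.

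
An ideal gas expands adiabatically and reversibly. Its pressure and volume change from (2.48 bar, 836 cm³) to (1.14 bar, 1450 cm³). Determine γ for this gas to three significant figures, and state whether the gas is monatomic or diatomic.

PV^γ = const ⇒ γ = ln(P₂/P₁) / ln(V₁/V₂).
γ = ln(1.14/2.48) / ln(836/1450) = 1.411.
γ ≈ 1.41 is close to 7/5, so the gas is diatomic.

γ ≈ 1.41; diatomic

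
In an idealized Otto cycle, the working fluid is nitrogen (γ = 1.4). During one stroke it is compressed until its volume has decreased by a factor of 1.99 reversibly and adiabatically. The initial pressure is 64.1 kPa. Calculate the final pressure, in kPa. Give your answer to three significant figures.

P₂ ≈ 168 kPa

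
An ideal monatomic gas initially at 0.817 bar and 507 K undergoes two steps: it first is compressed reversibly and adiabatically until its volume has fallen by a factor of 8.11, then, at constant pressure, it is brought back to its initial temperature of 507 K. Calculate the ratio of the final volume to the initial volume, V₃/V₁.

For a monatomic ideal gas γ = 5/3.
Adiabatic step: V₂/V₁ = 0.1233; T₂ = T₁·8.11^(2/3) = 2047 K.
Isobaric step: V₃/V₂ = T₃/T₂ = 507/2047.
V₃/V₁ = (V₂/V₁)(V₃/V₂) = 0.1233 × (507/2047) = 0.03055.

V₃/V₁ ≈ 0.0305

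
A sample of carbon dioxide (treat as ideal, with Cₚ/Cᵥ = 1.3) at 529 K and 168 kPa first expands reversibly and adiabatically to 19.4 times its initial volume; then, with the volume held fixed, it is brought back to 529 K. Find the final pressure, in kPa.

Adiabatic step (PV^γ = const): P₂ = 168×(1/19.4)^(1.3) = 3.558 kPa; T₂ = 529×(1/19.4)^(0.3) = 217.3 K.
Isochoric: P₃ = P₂(T₃/T₂) = 3.558 × (529/217.3) = 8.66 kPa.

P₃ ≈ 8.66 kPa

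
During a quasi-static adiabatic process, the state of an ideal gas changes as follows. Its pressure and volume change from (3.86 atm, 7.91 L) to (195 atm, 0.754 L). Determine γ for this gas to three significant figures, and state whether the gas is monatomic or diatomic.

PV^γ = const ⇒ γ = ln(P₂/P₁) / ln(V₁/V₂).
γ = ln(195/3.86) / ln(7.91/0.754) = 1.669.
γ ≈ 1.67 is close to 5/3, so the gas is monatomic.

γ ≈ 1.67; monatomic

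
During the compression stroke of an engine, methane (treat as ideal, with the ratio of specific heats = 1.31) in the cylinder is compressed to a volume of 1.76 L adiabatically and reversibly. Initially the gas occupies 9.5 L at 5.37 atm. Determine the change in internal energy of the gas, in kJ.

P₂ = P₁(V₁/V₂)^γ = 5.37×(9.5/1.76)^(1.31) = 48.88 atm.
For a reversible adiabat, W_by_gas = (P₁V₁ − P₂V₂)/(γ−1).
W_by = (544100×0.0095 − 4.953×10^6×0.00176) / (0.31) = -11450 J.
Q = 0 ⇒ ΔU = −W_by = 11450 J.

ΔU ≈ 11.4 kJ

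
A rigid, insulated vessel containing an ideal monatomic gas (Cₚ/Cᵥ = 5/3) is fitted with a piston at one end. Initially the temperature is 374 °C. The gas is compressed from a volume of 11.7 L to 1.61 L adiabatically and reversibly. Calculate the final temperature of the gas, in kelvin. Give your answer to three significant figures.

Adiabatic: T₁V₁^(γ−1) = T₂V₂^(γ−1) ⇒ T₂ = T₁ (V₁/V₂)^(γ−1).
T₁ = 374 °C = 647.1 K.
T₂ = 647.1 × (11.7/1.61)^(2/3) = 2428 K.

T₂ ≈ 2430 K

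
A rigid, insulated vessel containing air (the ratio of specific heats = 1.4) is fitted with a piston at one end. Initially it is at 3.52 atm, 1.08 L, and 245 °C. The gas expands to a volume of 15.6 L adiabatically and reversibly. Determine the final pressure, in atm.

P₂ ≈ 0.0837 atm

Since PV^γ is constant along a reversible adiabat, P₂ = P₁ (V₁/V₂)^γ.
P₂ = 3.52 × (1.08/15.6)^(1.4) = 0.08375 atm.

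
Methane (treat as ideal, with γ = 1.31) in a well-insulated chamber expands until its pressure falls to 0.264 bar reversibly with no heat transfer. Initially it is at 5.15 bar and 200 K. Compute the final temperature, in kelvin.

Adiabatic: T₂/T₁ = (P₂/P₁)^((γ−1)/γ).
T₂ = 200 × (0.264/5.15)^(0.237) = 99.02 K.

T₂ ≈ 99.0 K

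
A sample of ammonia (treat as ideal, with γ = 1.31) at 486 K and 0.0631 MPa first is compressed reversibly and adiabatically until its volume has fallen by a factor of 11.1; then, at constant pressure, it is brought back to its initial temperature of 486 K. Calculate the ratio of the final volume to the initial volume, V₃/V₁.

V₃/V₁ ≈ 0.0427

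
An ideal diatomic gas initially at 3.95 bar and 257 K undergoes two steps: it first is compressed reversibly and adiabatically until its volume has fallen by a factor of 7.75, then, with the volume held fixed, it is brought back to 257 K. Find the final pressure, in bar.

For a diatomic ideal gas γ = 7/5.
Adiabatic step (PV^γ = const): P₂ = 3.95×7.75^(7/5) = 69.44 bar; T₂ = 257×7.75^(2/5) = 583 K.
Isochoric: P₃ = P₂(T₃/T₂) = 69.44 × (257/583) = 30.61 bar.

P₃ ≈ 30.6 bar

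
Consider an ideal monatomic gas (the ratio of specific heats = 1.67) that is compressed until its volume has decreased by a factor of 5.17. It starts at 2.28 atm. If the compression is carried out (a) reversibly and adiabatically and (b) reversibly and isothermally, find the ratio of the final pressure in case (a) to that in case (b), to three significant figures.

P_adiabatic / P_isothermal ≈ 3.01

Isothermal: P_b = P₁(V₁/V₂) = 2.28×5.17.
Adiabatic: P_a = P₁(V₁/V₂)^γ = 2.28×5.17^(1.67).
P_a/P_b = (V₁/V₂)^(γ−1) = 5.17^(0.67) = 3.006.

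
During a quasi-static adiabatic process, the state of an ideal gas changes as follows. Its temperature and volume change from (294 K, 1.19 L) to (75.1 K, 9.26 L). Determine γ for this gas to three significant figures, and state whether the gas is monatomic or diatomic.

TV^(γ−1) = const ⇒ γ − 1 = ln(T₂/T₁) / ln(V₁/V₂).
γ = 1 + ln(75.1/294) / ln(1.19/9.26) = 1.665.
γ ≈ 1.67 is close to 5/3, so the gas is monatomic.

γ ≈ 1.67; monatomic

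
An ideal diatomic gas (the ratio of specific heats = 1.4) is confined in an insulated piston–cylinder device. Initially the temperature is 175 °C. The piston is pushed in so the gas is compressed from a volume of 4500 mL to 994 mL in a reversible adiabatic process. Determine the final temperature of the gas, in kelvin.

T₂ ≈ 820 K

Adiabatic: T₁V₁^(γ−1) = T₂V₂^(γ−1) ⇒ T₂ = T₁ (V₁/V₂)^(γ−1).
T₁ = 175 °C = 448.1 K.
T₂ = 448.1 × (4500/994)^(0.4) = 819.9 K.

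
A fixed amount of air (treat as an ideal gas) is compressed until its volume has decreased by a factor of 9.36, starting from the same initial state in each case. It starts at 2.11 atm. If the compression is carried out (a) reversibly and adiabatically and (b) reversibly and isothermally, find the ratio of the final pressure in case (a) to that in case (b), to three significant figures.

P_adiabatic / P_isothermal ≈ 2.45

For a diatomic ideal gas γ = 7/5.
Isothermal: P_b = P₁(V₁/V₂) = 2.11×9.36.
Adiabatic: P_a = P₁(V₁/V₂)^γ = 2.11×9.36^(7/5).
P_a/P_b = (V₁/V₂)^(γ−1) = 9.36^(2/5) = 2.446.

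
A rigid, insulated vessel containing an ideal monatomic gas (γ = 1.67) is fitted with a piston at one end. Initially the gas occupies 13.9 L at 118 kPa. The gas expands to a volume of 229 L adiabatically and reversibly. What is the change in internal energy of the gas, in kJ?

P₂ = P₁(V₁/V₂)^γ = 118×(13.9/229)^(1.67) = 1.096 kPa.
For a reversible adiabat, W_by_gas = (P₁V₁ − P₂V₂)/(γ−1).
W_by = (118000×0.0139 − 1096×0.229) / (0.67) = 2073 J.
Q = 0 ⇒ ΔU = −W_by = -2073 J.

ΔU ≈ -2.07 kJ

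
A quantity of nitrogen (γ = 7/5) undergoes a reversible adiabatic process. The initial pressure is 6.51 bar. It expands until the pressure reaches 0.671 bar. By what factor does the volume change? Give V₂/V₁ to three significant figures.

V₂/V₁ ≈ 5.07

From PV^γ = const, V₂/V₁ = (P₁/P₂)^(1/γ).
V₂/V₁ = (6.51/0.671)^(5/7) = 5.069.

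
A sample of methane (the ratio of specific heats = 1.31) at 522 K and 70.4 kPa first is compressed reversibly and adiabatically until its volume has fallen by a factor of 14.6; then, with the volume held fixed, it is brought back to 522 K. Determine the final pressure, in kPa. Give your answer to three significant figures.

Adiabatic step (PV^γ = const): P₂ = 70.4×14.6^(1.31) = 2360 kPa; T₂ = 522×14.6^(0.31) = 1198 K.
Isochoric: P₃ = P₂(T₃/T₂) = 2360 × (522/1198) = 1028 kPa.

P₃ ≈ 1030 kPa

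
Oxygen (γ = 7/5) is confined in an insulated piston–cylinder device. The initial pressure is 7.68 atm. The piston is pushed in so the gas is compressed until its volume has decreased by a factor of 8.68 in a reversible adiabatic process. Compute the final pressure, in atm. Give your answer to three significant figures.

P₂ ≈ 158 atm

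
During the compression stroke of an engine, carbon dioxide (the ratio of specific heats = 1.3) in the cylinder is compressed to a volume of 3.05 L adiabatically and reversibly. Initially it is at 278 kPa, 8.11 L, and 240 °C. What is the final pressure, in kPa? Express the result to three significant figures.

Adiabatic: P₁V₁^γ = P₂V₂^γ ⇒ P₂ = P₁ (V₁/V₂)^γ.
P₂ = 278 × (8.11/3.05)^(1.3) = 991.2 kPa.

P₂ ≈ 991 kPa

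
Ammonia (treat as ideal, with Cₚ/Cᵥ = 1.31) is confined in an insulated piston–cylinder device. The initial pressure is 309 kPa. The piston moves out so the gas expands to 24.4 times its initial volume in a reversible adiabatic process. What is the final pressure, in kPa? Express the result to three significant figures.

Adiabatic: P₁V₁^γ = P₂V₂^γ ⇒ P₂ = P₁ (V₁/V₂)^γ.
P₂ = 309 × (1/24.4)^(1.31) = 4.704 kPa.

P₂ ≈ 4.70 kPa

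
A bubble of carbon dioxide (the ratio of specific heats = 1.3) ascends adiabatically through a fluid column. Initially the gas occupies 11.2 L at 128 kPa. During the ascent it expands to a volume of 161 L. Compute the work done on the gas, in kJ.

P₂ = P₁(V₁/V₂)^γ = 128×(11.2/161)^(1.3) = 4.002 kPa.
For a reversible adiabat, W_by_gas = (P₁V₁ − P₂V₂)/(γ−1).
W_by = (128000×0.0112 − 4002×0.161) / (0.3) = 2631 J.
W_on_gas = −W_by = -2631 J.

W ≈ -2.63 kJ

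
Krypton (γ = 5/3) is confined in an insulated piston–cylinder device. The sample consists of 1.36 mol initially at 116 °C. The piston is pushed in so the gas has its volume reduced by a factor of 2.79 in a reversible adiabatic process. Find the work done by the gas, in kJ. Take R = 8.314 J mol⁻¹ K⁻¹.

W ≈ -6.48 kJ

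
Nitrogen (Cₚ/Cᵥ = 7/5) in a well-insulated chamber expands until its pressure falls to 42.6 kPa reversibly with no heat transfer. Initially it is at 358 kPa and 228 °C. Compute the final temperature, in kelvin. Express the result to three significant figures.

Along an adiabat T P^((1−γ)/γ) is constant, so T₂ = T₁ (P₂/P₁)^((γ−1)/γ).
T₁ = 228 °C = 501.1 K.
T₂ = 501.1 × (42.6/358)^(2/7) = 272.8 K.

T₂ ≈ 273 K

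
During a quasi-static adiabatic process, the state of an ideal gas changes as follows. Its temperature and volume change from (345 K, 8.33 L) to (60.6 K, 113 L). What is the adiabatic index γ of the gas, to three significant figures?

γ ≈ 1.67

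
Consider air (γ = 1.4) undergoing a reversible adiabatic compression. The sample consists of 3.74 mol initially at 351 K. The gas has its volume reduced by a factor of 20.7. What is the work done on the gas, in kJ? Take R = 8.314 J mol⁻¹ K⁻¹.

W ≈ 64.4 kJ

Adiabatic: T₁V₁^(γ−1) = T₂V₂^(γ−1) ⇒ T₂ = T₁ (V₁/V₂)^(γ−1).
T₂ = 351 × 20.7^(0.4) = 1179 K.
Q = 0, so ΔU = W_on_gas = nCᵥΔT with Cᵥ = R/(γ−1) = 20.79 J/(mol·K).
ΔU = 3.74 × 20.79 × (1179 − 351) = 64400 J.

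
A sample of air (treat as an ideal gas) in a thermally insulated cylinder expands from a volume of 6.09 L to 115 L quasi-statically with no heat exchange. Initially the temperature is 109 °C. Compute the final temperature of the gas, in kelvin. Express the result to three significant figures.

T₂ ≈ 118 K

For a reversible adiabat TV^(γ−1) is constant, so T₂ = T₁ (V₁/V₂)^(γ−1).
For a diatomic ideal gas γ = 7/5, so γ−1 = 2/5.
T₁ = 109 °C = 382.1 K.
T₂ = 382.1 × (6.09/115)^(2/5) = 118 K.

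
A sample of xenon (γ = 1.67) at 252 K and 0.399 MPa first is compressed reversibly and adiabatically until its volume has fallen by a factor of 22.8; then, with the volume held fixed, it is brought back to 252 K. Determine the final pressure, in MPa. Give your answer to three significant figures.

P₃ ≈ 9.10 MPa

Adiabatic step (PV^γ = const): P₂ = 0.399×22.8^(1.67) = 73.91 MPa; T₂ = 252×22.8^(0.67) = 2047 K.
Isochoric: P₃ = P₂(T₃/T₂) = 73.91 × (252/2047) = 9.097 MPa.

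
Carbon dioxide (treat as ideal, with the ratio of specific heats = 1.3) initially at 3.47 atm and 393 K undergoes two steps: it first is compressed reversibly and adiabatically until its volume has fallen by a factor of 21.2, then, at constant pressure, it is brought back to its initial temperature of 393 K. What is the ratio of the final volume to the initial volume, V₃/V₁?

V₃/V₁ ≈ 0.0189

Adiabatic step: V₂/V₁ = 0.04717; T₂ = T₁·21.2^(0.3) = 982.4 K.
Isobaric step: V₃/V₂ = T₃/T₂ = 393/982.4.
V₃/V₁ = (V₂/V₁)(V₃/V₂) = 0.04717 × (393/982.4) = 0.01887.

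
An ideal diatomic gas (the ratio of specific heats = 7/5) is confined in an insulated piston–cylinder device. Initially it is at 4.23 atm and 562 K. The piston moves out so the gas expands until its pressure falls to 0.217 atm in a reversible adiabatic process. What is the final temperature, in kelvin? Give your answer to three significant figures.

T₂ ≈ 241 K

Along an adiabat T P^((1−γ)/γ) is constant, so T₂ = T₁ (P₂/P₁)^((γ−1)/γ).
T₂ = 562 × (0.217/4.23)^(2/7) = 240.5 K.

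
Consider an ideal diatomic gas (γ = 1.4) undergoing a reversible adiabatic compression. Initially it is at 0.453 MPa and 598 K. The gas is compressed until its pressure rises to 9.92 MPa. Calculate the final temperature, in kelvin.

T₂ ≈ 1440 K

Along an adiabat T P^((1−γ)/γ) is constant, so T₂ = T₁ (P₂/P₁)^((γ−1)/γ).
T₂ = 598 × (9.92/0.453)^(0.286) = 1444 K.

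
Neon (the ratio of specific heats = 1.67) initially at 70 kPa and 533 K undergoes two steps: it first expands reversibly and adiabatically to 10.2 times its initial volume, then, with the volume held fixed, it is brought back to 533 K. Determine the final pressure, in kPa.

P₃ ≈ 6.86 kPa

Adiabatic step (PV^γ = const): P₂ = 70×(1/10.2)^(1.67) = 1.448 kPa; T₂ = 533×(1/10.2)^(0.67) = 112.5 K.
Isochoric: P₃ = P₂(T₃/T₂) = 1.448 × (533/112.5) = 6.863 kPa.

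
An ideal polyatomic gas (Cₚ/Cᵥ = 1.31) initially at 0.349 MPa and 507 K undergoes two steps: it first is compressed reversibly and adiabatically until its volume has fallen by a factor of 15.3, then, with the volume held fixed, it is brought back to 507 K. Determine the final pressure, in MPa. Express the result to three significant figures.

P₃ ≈ 5.34 MPa

Adiabatic step (PV^γ = const): P₂ = 0.349×15.3^(1.31) = 12.44 MPa; T₂ = 507×15.3^(0.31) = 1181 K.
Isochoric: P₃ = P₂(T₃/T₂) = 12.44 × (507/1181) = 5.34 MPa.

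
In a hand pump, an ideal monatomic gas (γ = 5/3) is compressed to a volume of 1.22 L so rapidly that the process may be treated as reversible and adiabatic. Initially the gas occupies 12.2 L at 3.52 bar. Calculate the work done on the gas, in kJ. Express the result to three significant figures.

P₂ = P₁(V₁/V₂)^γ = 3.52×(12.2/1.22)^(5/3) = 163.4 bar.
For a reversible adiabat, W_by_gas = (P₁V₁ − P₂V₂)/(γ−1).
W_by = (352000×0.0122 − 1.634×10^7×0.00122) / (2/3) = -23460 J.
W_on_gas = −W_by = 23460 J.

W ≈ 23.5 kJ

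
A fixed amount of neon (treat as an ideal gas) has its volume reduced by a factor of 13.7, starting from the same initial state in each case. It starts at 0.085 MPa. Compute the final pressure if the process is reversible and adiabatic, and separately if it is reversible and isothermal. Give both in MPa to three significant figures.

adiabatic: 6.67 MPa; isothermal: 1.16 MPa

For a monatomic ideal gas γ = 5/3.
Isothermal: P₂ = P₁(V₁/V₂) = 0.085×13.7 = 1.165 MPa.
Adiabatic: P₂ = P₁(V₁/V₂)^γ = 0.085×13.7^(5/3) = 6.667 MPa.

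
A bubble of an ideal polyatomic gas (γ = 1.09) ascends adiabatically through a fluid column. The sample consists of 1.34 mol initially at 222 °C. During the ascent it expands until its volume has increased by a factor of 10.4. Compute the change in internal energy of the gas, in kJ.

For a reversible adiabat TV^(γ−1) is constant, so T₂ = T₁ (V₁/V₂)^(γ−1).
T₁ = 222 °C = 495.1 K.
T₂ = 495.1 × (1/10.4)^(0.09) = 401.1 K.
Q = 0, so ΔU = W_on_gas = nCᵥΔT with Cᵥ = R/(γ−1) = 92.38 J/(mol·K).
ΔU = 1.34 × 92.38 × (401.1 − 495.1) = -11650 J.

ΔU ≈ -11.6 kJ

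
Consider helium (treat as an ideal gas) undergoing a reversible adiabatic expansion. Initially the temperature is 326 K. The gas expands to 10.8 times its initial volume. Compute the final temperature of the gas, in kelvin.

T₂ ≈ 66.7 K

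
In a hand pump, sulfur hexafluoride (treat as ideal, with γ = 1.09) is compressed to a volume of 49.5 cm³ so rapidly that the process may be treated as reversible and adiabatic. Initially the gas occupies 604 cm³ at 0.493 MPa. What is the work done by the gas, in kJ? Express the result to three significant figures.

P₂ = P₁(V₁/V₂)^γ = 0.493×(604/49.5)^(1.09) = 7.535 MPa.
For a reversible adiabat, W_by_gas = (P₁V₁ − P₂V₂)/(γ−1).
W_by = (493000×0.000604 − 7.535×10^6×4.95×10^-5) / (0.09) = -835.4 J.

W ≈ -0.835 kJ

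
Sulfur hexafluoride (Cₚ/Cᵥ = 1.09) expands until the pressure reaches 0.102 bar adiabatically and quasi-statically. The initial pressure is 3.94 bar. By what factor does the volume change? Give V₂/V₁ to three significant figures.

V₂/V₁ ≈ 28.6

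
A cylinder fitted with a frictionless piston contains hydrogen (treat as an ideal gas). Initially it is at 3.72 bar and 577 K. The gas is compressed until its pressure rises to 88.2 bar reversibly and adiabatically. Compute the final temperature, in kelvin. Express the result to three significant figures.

T₂ ≈ 1430 K

Along an adiabat T P^((1−γ)/γ) is constant, so T₂ = T₁ (P₂/P₁)^((γ−1)/γ).
For a diatomic ideal gas γ = 7/5, so (γ−1)/γ = 2/7.
T₂ = 577 × (88.2/3.72)^(2/7) = 1426 K.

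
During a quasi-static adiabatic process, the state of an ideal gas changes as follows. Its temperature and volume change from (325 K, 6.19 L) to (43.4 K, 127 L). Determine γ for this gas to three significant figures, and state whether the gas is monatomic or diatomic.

TV^(γ−1) = const ⇒ γ − 1 = ln(T₂/T₁) / ln(V₁/V₂).
γ = 1 + ln(43.4/325) / ln(6.19/127) = 1.666.
γ ≈ 1.67 is close to 5/3, so the gas is monatomic.

γ ≈ 1.67; monatomic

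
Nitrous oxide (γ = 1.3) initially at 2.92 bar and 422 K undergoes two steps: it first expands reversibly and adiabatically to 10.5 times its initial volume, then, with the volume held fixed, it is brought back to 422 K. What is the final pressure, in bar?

P₃ ≈ 0.278 bar

Adiabatic step (PV^γ = const): P₂ = 2.92×(1/10.5)^(1.3) = 0.1374 bar; T₂ = 422×(1/10.5)^(0.3) = 208.4 K.
Isochoric: P₃ = P₂(T₃/T₂) = 0.1374 × (422/208.4) = 0.2781 bar.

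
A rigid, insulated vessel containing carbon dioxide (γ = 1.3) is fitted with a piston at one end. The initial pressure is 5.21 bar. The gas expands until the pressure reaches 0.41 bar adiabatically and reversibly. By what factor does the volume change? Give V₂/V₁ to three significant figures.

V₂/V₁ ≈ 7.07

From PV^γ = const, V₂/V₁ = (P₁/P₂)^(1/γ).
V₂/V₁ = (5.21/0.41)^(0.769) = 7.068.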